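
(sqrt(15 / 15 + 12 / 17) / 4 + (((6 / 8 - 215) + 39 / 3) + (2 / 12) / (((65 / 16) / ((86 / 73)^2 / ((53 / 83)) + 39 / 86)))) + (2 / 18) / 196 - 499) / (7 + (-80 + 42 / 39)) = 243740620143842 / 25038611984925 - 13 * sqrt(493) / 63580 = 9.73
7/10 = 0.70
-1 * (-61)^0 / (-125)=1 / 125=0.01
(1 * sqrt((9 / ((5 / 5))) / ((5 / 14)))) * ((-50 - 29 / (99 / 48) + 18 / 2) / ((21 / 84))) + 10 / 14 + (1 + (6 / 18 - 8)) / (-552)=-1104.88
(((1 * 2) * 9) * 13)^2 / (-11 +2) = -6084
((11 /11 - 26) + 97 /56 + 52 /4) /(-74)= 575 /4144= 0.14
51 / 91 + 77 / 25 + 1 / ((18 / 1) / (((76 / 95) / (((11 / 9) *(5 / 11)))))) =8464 / 2275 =3.72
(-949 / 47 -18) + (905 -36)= 39048 / 47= 830.81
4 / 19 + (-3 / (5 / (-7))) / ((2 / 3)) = 1237 / 190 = 6.51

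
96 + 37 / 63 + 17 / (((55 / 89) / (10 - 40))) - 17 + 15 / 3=-513295 / 693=-740.69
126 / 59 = 2.14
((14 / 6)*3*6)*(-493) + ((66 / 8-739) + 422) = -84059 / 4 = -21014.75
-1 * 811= -811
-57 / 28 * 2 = -57 / 14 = -4.07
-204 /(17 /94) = -1128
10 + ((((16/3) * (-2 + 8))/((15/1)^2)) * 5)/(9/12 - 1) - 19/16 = 4297/720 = 5.97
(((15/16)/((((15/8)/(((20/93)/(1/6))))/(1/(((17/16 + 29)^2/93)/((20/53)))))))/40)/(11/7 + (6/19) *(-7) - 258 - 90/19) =-1021440/429530256857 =-0.00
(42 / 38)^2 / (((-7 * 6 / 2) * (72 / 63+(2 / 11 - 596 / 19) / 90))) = -72765 / 996113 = -0.07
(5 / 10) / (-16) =-1 / 32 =-0.03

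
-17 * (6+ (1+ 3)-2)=-136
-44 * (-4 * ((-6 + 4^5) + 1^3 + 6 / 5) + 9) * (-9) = -8062164 / 5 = -1612432.80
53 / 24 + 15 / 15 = 77 / 24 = 3.21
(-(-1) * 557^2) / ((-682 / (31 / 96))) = -310249 / 2112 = -146.90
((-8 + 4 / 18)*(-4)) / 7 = 40 / 9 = 4.44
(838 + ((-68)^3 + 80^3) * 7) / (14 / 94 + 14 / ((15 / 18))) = 325196290 / 3983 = 81646.07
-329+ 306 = -23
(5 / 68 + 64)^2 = 18983449 / 4624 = 4105.42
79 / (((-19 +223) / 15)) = 5.81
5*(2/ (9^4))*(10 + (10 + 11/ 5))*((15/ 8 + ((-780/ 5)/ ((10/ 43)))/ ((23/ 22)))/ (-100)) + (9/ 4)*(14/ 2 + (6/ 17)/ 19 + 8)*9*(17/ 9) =366153150179/ 637146000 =574.68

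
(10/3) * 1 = 10/3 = 3.33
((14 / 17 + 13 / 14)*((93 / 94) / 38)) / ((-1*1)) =-38781 / 850136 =-0.05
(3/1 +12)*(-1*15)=-225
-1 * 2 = -2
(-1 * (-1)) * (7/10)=7/10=0.70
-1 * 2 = -2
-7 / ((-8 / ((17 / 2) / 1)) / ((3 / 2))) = 357 / 32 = 11.16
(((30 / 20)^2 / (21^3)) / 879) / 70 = 1 / 253257480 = 0.00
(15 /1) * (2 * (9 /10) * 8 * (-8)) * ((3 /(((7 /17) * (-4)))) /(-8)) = -2754 /7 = -393.43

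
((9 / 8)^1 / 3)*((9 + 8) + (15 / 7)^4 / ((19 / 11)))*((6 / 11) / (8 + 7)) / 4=1998597 / 20072360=0.10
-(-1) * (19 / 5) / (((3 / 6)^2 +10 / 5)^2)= 304 / 405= 0.75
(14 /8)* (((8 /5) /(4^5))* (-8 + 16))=0.02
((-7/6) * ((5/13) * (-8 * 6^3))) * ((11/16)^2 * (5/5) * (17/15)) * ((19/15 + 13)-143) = -27804469/520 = -53470.13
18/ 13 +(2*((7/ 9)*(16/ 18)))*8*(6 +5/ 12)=228598/ 3159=72.36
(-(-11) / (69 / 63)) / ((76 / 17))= 3927 / 1748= 2.25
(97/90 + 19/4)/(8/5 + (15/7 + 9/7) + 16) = 7343/26496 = 0.28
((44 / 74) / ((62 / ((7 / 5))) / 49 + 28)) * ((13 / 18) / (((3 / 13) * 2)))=637637 / 19808172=0.03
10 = 10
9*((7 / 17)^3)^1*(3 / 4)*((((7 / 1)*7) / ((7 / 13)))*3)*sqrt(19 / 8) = 2528253*sqrt(38) / 78608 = 198.26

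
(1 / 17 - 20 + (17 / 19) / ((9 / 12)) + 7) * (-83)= 944872 / 969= 975.10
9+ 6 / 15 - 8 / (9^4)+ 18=898817 / 32805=27.40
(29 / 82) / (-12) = -29 / 984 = -0.03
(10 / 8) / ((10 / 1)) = 1 / 8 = 0.12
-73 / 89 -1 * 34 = -3099 / 89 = -34.82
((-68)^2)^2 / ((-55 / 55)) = -21381376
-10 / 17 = -0.59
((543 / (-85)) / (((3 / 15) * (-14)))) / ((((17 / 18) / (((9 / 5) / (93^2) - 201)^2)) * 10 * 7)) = 160952015736 / 115440125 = 1394.25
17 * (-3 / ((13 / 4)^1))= -204 / 13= -15.69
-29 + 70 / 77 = -309 / 11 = -28.09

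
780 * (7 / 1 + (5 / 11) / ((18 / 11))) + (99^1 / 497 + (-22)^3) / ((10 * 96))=901053081 / 159040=5665.58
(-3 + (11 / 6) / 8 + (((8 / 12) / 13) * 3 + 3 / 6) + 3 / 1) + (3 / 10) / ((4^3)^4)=0.88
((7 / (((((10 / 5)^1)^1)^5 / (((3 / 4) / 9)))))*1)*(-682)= -12.43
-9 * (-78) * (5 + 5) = 7020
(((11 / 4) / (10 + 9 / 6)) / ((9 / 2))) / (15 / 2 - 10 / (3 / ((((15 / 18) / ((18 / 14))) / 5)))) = 198 / 26335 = 0.01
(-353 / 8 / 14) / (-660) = 353 / 73920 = 0.00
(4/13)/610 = 2/3965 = 0.00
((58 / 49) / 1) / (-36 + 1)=-58 / 1715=-0.03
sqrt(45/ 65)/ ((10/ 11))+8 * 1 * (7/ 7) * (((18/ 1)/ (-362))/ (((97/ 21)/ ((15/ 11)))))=-22680/ 193127+33 * sqrt(13)/ 130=0.80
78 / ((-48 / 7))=-91 / 8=-11.38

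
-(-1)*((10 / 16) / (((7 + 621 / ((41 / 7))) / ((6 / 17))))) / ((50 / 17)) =123 / 185360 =0.00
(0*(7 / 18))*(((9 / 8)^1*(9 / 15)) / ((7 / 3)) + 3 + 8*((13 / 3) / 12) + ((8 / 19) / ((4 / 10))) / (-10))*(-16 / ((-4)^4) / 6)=0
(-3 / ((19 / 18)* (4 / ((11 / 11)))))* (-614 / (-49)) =-8289 / 931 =-8.90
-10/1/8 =-1.25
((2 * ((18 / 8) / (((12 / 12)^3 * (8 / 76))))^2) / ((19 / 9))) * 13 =180063 / 32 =5626.97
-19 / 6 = -3.17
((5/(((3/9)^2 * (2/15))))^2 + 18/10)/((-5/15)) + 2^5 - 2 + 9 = -6833703/20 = -341685.15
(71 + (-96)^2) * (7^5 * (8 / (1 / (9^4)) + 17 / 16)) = 131085436403425 / 16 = 8192839775214.06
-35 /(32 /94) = -1645 /16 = -102.81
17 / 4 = 4.25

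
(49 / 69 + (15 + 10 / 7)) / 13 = 8278 / 6279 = 1.32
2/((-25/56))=-112/25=-4.48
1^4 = 1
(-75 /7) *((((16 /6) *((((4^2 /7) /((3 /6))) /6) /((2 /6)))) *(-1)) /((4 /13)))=10400 /49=212.24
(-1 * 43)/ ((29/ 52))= -2236/ 29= -77.10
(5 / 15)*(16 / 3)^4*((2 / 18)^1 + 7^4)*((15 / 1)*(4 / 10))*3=2832465920 / 243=11656238.35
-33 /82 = -0.40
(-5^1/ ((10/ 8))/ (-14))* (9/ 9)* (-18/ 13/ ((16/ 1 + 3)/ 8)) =-288/ 1729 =-0.17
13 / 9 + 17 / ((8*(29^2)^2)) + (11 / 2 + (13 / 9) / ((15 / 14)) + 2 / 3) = 6843653251 / 763863480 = 8.96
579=579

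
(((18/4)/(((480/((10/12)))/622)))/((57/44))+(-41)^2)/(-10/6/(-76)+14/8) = 1536493/1616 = 950.80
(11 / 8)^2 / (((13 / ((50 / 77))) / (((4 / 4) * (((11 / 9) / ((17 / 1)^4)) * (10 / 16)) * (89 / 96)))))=1346125 / 1681089306624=0.00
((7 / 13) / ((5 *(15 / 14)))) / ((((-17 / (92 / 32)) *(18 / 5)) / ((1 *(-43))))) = 48461 / 238680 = 0.20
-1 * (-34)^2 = -1156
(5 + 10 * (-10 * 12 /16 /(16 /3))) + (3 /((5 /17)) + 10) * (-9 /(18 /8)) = -7189 /80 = -89.86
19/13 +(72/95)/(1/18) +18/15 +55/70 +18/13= 63883/3458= 18.47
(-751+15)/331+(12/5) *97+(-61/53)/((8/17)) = 160083861/701720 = 228.13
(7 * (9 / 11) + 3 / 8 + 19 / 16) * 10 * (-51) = -327165 / 88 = -3717.78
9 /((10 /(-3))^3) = -243 /1000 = -0.24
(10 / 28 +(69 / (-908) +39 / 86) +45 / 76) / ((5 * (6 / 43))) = 861199 / 452865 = 1.90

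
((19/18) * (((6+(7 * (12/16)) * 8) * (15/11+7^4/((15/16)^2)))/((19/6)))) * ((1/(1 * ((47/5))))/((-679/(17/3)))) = -1839968752/47390805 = -38.83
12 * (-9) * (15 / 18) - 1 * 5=-95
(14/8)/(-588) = -1/336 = -0.00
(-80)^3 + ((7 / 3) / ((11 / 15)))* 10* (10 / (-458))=-1289729750 / 2519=-512000.69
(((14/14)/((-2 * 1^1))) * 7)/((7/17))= -8.50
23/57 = 0.40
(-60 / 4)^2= 225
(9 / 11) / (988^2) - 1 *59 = -633517447 / 10737584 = -59.00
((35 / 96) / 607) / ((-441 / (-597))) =995 / 1223712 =0.00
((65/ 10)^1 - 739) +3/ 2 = -731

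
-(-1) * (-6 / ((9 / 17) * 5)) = -34 / 15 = -2.27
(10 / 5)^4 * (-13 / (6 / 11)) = -1144 / 3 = -381.33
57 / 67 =0.85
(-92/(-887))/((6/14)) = 644/2661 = 0.24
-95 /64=-1.48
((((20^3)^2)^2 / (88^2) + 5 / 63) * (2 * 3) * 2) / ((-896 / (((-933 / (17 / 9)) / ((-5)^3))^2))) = -18952982899202843887563 / 171348100000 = -110610989554.03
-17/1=-17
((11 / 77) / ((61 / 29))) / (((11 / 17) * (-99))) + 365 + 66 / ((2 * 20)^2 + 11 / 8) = 2174600208806 / 5957153433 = 365.04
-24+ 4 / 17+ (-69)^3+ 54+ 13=-5583918 / 17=-328465.76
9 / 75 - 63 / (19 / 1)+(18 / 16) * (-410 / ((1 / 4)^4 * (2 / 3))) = -84133518 / 475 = -177123.20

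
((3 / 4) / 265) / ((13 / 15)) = 9 / 2756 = 0.00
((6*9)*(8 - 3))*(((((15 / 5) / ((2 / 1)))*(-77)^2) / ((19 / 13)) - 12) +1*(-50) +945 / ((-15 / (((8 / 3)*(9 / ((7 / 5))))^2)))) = -3372640.04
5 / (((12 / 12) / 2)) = 10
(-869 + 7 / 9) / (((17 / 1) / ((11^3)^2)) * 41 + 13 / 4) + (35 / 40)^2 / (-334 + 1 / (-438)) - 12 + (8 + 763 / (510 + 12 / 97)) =-102753383481206820473 / 381105106889020128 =-269.62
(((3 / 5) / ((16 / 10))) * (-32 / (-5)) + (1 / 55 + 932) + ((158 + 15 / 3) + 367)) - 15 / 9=241354 / 165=1462.75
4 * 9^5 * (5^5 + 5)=739293480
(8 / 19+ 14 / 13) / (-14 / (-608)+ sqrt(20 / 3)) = -124320 / 24026249+ 3599360 *sqrt(15) / 24026249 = 0.58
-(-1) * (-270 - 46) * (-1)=316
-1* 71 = -71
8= 8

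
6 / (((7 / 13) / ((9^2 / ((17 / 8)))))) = 50544 / 119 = 424.74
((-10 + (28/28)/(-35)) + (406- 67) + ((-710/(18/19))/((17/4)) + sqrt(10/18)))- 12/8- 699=-5867671/10710 + sqrt(5)/3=-547.12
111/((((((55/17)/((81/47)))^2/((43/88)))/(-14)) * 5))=-63351566019/1470089500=-43.09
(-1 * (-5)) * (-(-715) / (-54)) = -3575 / 54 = -66.20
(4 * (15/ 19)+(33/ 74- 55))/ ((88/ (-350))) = 12646025/ 61864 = 204.42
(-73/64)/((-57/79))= 5767/3648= 1.58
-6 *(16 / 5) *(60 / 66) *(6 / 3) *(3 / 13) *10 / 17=-11520 / 2431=-4.74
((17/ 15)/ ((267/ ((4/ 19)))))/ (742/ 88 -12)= -2992/ 11946915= -0.00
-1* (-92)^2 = -8464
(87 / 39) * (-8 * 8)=-1856 / 13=-142.77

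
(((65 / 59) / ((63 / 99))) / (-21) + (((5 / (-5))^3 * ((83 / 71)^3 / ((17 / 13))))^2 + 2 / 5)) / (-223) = -2905858954057980064 / 358007519742055231755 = -0.01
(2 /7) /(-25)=-2 /175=-0.01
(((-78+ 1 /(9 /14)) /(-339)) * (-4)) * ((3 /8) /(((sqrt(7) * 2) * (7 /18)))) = -344 * sqrt(7) /5537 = -0.16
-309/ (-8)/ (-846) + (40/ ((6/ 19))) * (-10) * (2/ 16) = -119101/ 752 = -158.38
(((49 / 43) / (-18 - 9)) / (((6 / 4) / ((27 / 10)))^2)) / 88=-147 / 94600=-0.00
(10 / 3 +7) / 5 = 31 / 15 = 2.07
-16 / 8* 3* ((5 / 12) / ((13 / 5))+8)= -48.96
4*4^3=256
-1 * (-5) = 5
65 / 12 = 5.42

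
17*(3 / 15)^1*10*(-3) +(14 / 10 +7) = -468 / 5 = -93.60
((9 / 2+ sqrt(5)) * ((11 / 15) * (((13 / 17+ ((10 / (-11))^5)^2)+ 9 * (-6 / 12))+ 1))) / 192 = -2072180487893 / 51308941756160 - 2072180487893 * sqrt(5) / 230890237902720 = -0.06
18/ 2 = 9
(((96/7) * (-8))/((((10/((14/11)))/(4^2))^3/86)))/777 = -102.54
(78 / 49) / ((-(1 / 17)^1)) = -27.06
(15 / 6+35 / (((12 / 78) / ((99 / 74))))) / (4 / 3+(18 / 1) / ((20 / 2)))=681225 / 6956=97.93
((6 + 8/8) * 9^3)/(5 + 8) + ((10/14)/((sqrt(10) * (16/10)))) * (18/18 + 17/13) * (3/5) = 392.73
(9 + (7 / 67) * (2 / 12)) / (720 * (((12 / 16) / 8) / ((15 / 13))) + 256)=3625 / 126429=0.03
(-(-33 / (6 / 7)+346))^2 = 378225 / 4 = 94556.25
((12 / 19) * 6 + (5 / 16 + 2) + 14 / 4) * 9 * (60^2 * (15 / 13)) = 88664625 / 247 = 358966.09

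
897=897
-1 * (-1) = 1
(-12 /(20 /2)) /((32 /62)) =-93 /40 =-2.32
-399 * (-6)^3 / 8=10773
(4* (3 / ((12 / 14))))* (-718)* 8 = -80416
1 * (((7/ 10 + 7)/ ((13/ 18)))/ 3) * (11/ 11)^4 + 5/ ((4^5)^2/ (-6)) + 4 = 257424433/ 34078720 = 7.55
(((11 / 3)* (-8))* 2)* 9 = -528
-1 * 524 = -524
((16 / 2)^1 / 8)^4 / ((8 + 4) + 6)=1 / 18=0.06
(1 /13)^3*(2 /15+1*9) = 137 /32955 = 0.00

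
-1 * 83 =-83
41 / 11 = 3.73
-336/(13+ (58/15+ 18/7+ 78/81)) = -317520/19279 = -16.47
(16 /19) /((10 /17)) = 136 /95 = 1.43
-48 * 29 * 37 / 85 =-51504 / 85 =-605.93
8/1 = 8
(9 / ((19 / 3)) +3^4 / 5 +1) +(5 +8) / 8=15387 / 760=20.25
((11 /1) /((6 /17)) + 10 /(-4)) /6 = 43 /9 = 4.78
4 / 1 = 4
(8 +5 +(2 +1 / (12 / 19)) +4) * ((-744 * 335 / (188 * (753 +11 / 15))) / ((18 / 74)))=-474542575 / 3188292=-148.84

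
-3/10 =-0.30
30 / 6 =5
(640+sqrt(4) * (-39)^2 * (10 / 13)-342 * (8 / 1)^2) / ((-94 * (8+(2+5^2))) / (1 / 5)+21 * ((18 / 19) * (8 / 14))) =179626 / 156167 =1.15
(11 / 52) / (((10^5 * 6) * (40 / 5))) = 11 / 249600000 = 0.00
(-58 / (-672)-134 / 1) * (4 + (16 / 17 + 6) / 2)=-5714365 / 5712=-1000.41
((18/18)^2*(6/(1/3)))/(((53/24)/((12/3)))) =1728/53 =32.60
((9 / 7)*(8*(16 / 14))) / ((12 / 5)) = 240 / 49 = 4.90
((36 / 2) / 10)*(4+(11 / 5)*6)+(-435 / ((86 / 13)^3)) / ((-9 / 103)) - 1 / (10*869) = 1996285411763 / 41454949800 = 48.16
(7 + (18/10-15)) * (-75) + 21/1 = 486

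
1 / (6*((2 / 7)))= 7 / 12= 0.58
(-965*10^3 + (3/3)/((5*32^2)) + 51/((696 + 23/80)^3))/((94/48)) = -2561853470026080633738219/5198925436770924160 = -492765.96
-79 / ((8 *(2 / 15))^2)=-17775 / 256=-69.43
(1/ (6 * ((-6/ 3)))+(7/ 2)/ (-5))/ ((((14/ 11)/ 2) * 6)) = -517/ 2520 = -0.21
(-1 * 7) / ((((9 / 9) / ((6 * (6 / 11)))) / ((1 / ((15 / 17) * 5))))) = -1428 / 275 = -5.19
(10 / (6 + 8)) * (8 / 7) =40 / 49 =0.82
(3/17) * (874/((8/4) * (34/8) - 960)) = -5244/32351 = -0.16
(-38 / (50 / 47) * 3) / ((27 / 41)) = -36613 / 225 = -162.72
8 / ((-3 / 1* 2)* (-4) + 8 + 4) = 2 / 9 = 0.22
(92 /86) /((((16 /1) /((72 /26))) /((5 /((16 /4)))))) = 1035 /4472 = 0.23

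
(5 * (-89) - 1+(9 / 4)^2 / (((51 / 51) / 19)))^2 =31326409 / 256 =122368.79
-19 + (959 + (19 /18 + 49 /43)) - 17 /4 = 1451939 /1548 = 937.95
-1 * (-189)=189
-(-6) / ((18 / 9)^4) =3 / 8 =0.38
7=7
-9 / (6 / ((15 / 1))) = -45 / 2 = -22.50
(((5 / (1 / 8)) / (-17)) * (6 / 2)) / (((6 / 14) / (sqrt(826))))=-280 * sqrt(826) / 17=-473.37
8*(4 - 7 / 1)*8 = -192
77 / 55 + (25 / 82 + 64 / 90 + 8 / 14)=15433 / 5166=2.99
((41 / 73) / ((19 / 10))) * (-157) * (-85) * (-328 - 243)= -3124197950 / 1387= -2252485.90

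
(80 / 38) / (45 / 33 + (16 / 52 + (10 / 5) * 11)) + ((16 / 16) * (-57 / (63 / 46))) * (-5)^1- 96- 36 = 20579098 / 270123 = 76.18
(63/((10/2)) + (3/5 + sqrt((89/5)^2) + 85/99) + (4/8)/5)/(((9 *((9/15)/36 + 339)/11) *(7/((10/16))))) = 158195/15377796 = 0.01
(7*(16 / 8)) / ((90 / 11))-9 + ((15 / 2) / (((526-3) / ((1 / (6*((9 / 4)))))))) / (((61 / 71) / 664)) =-9285584 / 1435635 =-6.47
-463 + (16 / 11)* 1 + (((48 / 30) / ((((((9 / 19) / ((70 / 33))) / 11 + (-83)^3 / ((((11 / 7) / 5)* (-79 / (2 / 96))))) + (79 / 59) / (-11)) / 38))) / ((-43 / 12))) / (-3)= -171375479643556429 / 371317399204499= -461.53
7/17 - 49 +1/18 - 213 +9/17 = -79867/306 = -261.00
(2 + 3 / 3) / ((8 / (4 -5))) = -3 / 8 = -0.38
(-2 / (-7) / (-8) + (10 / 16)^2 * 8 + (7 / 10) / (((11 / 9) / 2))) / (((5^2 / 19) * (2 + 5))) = 247817 / 539000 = 0.46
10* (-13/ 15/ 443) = -0.02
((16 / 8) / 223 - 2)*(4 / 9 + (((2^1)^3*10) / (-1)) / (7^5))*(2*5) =-8.75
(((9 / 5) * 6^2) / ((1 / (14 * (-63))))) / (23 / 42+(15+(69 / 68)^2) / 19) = -527235101568 / 12834425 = -41079.76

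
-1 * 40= -40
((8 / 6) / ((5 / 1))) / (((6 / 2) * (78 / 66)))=44 / 585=0.08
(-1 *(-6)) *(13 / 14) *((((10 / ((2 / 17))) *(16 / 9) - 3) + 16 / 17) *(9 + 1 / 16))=42987425 / 5712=7525.81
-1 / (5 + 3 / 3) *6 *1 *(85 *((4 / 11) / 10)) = -34 / 11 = -3.09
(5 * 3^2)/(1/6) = 270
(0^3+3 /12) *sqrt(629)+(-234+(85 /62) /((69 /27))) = -332919 /1426+sqrt(629) /4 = -227.19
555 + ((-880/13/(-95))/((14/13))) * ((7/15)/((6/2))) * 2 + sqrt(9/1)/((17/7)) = 8087872/14535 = 556.44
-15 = -15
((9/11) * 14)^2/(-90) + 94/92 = -12137/27830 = -0.44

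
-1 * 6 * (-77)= 462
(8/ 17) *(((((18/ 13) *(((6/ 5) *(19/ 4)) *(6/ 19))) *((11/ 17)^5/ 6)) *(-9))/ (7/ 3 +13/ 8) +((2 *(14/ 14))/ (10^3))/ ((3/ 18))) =-0.04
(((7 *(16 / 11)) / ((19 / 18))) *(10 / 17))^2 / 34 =203212800 / 214604753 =0.95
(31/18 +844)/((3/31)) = 471913/54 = 8739.13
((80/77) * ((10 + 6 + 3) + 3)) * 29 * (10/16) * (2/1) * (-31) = -179800/7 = -25685.71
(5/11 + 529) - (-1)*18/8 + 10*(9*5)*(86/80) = 11170/11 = 1015.45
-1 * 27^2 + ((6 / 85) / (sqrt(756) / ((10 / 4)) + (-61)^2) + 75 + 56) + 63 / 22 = -77044852849721 / 129457482374 - 72 * sqrt(21) / 5884431017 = -595.14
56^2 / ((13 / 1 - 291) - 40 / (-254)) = -199136 / 17643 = -11.29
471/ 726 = 157/ 242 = 0.65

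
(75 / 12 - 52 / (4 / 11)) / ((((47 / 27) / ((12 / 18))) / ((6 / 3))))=-104.74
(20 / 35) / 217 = 4 / 1519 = 0.00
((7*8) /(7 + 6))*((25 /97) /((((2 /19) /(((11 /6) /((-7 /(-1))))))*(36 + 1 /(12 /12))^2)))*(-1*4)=-41800 /5178927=-0.01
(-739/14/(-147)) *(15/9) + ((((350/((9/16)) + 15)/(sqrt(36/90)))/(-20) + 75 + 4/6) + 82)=977129/6174 - 1147 *sqrt(10)/72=107.89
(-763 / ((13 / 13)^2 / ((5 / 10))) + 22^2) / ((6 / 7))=1435 / 12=119.58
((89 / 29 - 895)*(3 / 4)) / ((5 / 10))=-38799 / 29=-1337.90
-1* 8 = -8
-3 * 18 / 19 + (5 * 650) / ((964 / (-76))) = -1186264 / 4579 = -259.07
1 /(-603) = -1 /603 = -0.00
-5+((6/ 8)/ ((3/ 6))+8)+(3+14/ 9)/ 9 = 811/ 162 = 5.01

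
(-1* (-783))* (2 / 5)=1566 / 5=313.20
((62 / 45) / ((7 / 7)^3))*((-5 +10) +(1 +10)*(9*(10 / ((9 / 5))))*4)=3038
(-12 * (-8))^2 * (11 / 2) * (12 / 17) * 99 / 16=3763584 / 17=221387.29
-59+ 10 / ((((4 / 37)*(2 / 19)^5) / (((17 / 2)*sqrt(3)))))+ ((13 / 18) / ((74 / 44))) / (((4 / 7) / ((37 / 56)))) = -16849 / 288+ 7787331355*sqrt(3) / 128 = 105375359.95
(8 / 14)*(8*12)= 54.86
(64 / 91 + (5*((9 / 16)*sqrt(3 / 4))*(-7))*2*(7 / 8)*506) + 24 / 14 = 220 / 91 - 557865*sqrt(3) / 64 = -15095.25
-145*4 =-580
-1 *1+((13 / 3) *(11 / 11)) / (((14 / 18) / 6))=32.43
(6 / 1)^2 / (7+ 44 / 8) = 72 / 25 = 2.88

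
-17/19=-0.89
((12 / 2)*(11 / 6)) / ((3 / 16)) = 176 / 3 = 58.67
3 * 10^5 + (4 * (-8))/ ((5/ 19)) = 1499392/ 5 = 299878.40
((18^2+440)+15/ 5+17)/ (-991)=-784/ 991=-0.79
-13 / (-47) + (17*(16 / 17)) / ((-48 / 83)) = -3862 / 141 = -27.39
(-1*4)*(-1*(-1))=-4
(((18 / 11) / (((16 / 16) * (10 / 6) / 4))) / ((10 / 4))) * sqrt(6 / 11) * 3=1296 * sqrt(66) / 3025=3.48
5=5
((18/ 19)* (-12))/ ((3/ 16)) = -60.63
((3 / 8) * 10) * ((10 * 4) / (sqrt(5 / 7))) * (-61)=-1830 * sqrt(35)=-10826.43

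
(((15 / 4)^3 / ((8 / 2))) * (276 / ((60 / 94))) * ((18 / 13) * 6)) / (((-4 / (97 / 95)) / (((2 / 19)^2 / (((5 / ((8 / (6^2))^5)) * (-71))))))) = 104857 / 512799417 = 0.00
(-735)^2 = 540225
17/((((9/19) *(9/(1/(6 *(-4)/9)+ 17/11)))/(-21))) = -232883/2376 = -98.01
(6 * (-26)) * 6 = -936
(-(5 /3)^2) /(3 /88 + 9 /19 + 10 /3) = -41800 /57801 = -0.72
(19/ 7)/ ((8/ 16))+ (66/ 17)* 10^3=462646/ 119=3887.78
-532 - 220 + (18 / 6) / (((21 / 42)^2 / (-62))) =-1496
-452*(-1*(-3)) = -1356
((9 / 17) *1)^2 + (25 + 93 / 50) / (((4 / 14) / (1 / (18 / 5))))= 2746049 / 104040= 26.39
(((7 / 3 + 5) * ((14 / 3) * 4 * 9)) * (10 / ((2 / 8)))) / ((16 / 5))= 15400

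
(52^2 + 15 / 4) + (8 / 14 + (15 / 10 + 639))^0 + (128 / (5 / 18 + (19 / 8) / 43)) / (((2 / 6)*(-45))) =55326041 / 20620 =2683.13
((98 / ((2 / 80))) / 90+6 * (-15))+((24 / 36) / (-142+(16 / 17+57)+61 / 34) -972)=-25637506 / 25173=-1018.45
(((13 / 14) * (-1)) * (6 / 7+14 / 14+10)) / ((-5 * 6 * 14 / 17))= 18343 / 41160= 0.45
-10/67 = -0.15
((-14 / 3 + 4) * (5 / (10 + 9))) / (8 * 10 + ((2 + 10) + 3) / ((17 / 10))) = -17 / 8607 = -0.00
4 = 4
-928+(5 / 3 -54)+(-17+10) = -2962 / 3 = -987.33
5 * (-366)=-1830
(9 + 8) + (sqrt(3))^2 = 20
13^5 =371293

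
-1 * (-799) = 799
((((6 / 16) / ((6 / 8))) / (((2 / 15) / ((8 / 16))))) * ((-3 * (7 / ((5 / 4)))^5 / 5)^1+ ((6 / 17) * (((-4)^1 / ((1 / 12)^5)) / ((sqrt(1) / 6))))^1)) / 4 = -52570287072 / 53125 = -989558.34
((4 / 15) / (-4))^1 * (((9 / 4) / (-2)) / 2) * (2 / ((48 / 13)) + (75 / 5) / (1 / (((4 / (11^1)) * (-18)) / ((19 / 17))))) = -437923 / 133760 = -3.27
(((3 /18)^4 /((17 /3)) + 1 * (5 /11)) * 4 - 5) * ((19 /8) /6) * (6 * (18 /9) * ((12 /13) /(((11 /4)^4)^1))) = -78126784 /320330439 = -0.24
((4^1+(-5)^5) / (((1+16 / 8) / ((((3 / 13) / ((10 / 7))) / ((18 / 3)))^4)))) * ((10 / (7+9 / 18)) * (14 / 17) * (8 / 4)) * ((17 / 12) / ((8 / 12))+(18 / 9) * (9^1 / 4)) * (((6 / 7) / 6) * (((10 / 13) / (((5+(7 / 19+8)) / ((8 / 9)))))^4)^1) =-1656251102808736 / 213021368737565300545113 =-0.00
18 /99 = 2 /11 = 0.18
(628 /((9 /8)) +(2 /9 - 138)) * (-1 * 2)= -7568 /9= -840.89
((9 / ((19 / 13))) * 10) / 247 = 90 / 361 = 0.25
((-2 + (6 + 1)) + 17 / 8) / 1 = 57 / 8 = 7.12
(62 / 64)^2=961 / 1024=0.94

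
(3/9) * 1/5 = 1/15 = 0.07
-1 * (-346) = 346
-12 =-12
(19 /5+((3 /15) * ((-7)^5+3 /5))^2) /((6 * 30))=62767.82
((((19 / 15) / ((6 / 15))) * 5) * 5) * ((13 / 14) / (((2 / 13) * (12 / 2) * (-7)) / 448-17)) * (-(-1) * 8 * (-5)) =12844000 / 74319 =172.82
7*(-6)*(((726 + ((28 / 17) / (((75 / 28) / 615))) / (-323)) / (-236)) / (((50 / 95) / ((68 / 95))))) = 417903906 / 2382125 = 175.43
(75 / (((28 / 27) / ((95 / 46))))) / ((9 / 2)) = 33.19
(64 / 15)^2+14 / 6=20.54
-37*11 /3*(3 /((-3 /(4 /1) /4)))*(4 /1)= 26048 /3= 8682.67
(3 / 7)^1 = 3 / 7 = 0.43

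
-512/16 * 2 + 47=-17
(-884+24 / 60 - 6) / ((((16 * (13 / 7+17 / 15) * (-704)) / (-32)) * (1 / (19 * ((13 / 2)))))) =-720993 / 6908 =-104.37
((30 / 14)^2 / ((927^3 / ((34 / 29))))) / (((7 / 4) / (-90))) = -34000 / 97824199221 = -0.00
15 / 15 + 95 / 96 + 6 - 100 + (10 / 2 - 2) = -8545 / 96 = -89.01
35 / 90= 0.39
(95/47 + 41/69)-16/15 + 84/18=100784/16215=6.22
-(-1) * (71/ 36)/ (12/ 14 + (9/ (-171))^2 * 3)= 179417/ 78732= 2.28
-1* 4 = -4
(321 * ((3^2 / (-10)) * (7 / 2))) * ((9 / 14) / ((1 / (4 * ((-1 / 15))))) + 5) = -488241 / 100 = -4882.41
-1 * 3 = -3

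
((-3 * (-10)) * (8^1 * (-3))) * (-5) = 3600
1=1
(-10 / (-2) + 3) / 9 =8 / 9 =0.89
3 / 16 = 0.19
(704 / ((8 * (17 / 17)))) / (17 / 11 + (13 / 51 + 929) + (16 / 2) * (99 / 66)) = 49368 / 528911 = 0.09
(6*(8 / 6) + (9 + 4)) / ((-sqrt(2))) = -14.85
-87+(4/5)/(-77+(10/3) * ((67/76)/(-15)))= -11485803/132005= -87.01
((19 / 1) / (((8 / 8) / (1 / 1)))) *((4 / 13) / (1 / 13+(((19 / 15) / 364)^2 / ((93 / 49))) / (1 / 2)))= 75.99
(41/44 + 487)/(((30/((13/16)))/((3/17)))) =279097/119680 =2.33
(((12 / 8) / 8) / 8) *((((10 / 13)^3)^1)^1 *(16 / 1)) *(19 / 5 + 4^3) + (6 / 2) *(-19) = -99804 / 2197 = -45.43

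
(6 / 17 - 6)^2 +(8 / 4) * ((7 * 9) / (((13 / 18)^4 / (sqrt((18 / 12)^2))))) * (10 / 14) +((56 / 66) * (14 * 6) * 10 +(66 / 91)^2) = 1241.34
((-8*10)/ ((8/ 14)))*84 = -11760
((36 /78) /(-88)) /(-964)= 3 /551408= 0.00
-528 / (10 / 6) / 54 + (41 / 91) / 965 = -1545421 / 263445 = -5.87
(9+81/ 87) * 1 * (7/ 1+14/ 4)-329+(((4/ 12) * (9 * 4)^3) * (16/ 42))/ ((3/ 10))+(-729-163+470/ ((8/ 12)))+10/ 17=66733490/ 3451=19337.44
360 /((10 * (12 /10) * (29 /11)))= 330 /29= 11.38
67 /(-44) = -1.52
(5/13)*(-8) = -40/13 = -3.08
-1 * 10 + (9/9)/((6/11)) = -49/6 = -8.17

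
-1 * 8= -8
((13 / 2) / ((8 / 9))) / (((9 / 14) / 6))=273 / 4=68.25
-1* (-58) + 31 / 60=3511 / 60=58.52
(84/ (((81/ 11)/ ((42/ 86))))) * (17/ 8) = 9163/ 774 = 11.84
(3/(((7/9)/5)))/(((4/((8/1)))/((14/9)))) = 60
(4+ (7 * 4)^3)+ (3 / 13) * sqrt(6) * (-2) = 21956 - 6 * sqrt(6) / 13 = 21954.87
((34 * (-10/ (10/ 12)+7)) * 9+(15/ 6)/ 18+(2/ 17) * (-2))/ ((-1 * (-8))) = -936419/ 4896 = -191.26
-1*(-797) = 797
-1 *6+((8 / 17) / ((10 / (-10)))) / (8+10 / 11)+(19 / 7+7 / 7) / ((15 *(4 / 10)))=-13579 / 2499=-5.43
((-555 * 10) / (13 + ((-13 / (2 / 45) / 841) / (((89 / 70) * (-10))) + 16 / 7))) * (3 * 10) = -174473019000 / 16046351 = -10873.07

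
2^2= 4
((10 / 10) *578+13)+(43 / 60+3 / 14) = 248611 / 420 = 591.93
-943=-943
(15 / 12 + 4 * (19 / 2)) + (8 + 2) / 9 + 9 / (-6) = 1399 / 36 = 38.86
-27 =-27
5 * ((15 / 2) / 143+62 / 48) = 23065 / 3432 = 6.72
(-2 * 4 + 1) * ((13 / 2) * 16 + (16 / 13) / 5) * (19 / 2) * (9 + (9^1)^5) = -26611771032 / 65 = -409411862.03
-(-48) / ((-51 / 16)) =-256 / 17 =-15.06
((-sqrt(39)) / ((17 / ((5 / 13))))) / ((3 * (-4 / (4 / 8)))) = 5 * sqrt(39) / 5304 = 0.01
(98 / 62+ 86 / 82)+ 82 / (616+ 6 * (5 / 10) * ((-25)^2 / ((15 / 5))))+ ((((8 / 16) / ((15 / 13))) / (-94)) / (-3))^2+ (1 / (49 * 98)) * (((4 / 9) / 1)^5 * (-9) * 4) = 59177175319123601479 / 21955090774930815600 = 2.70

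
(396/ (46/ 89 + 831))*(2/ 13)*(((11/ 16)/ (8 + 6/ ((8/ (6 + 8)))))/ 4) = 96921/ 142385620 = 0.00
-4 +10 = 6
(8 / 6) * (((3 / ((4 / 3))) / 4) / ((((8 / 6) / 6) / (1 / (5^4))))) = 27 / 5000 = 0.01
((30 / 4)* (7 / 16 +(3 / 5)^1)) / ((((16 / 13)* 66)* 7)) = 1079 / 78848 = 0.01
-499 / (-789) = 499 / 789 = 0.63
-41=-41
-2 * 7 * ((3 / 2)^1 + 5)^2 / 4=-1183 / 8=-147.88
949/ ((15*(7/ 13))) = 12337/ 105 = 117.50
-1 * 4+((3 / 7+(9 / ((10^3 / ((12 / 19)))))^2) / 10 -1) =-7829182397 / 1579375000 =-4.96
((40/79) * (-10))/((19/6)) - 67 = -102967/1501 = -68.60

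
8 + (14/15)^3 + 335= 1160369/3375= 343.81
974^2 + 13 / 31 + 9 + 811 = 29434389 / 31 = 949496.42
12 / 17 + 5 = 97 / 17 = 5.71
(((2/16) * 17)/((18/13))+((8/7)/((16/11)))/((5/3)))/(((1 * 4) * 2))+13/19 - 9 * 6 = -40652051/766080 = -53.07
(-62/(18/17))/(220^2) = -0.00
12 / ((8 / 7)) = 10.50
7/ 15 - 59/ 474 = 811/ 2370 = 0.34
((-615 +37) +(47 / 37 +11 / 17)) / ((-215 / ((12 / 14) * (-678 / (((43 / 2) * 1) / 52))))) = -153302677632 / 40705735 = -3766.12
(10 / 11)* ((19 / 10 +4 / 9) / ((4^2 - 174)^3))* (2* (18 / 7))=-211 / 75928006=-0.00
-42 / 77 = -6 / 11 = -0.55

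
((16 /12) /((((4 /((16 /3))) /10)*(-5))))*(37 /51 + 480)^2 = -19234665248 /23409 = -821678.21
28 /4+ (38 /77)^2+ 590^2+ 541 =348648.24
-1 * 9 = -9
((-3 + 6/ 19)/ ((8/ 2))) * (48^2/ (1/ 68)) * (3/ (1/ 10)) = -59927040/ 19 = -3154054.74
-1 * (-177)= 177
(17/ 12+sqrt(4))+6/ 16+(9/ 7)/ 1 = 853/ 168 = 5.08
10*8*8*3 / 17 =1920 / 17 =112.94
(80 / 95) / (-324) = -4 / 1539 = -0.00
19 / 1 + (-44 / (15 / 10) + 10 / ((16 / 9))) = -113 / 24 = -4.71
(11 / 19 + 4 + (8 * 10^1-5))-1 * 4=1436 / 19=75.58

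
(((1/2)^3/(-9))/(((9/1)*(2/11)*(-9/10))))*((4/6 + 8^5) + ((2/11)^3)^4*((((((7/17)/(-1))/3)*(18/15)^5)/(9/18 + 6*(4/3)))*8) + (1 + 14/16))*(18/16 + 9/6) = 15604612479432877681873463/19235119384318749120000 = 811.26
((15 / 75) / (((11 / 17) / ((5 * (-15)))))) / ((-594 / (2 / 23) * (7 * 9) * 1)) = 85 / 1577961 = 0.00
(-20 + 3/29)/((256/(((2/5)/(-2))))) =577/37120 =0.02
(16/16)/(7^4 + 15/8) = 8/19223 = 0.00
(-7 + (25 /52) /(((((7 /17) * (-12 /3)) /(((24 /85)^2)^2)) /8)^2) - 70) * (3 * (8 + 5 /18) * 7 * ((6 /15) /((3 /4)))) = -11025223123879563604 /1544427266484375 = -7138.71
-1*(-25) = 25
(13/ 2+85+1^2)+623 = 1431/ 2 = 715.50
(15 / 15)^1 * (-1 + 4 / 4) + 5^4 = 625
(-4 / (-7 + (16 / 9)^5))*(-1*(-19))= -7.06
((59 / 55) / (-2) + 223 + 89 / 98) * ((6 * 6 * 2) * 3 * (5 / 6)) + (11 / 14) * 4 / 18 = 195044635 / 4851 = 40207.10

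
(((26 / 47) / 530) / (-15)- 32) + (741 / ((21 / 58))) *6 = 12247.43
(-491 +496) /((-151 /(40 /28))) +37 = 39059 /1057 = 36.95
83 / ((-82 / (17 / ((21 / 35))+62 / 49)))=-361133 / 12054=-29.96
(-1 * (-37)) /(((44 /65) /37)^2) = 214008925 /1936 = 110541.80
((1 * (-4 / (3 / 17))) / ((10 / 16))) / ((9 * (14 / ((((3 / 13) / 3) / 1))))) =-272 / 12285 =-0.02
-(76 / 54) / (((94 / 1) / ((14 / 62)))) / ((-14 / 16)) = 152 / 39339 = 0.00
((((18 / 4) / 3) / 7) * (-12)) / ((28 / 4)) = -18 / 49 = -0.37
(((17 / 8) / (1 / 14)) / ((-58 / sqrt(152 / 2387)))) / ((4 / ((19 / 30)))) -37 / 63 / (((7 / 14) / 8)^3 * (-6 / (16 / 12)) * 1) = 303104 / 567 -323 * sqrt(90706) / 4746720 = 534.55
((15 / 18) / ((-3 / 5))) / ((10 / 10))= -25 / 18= -1.39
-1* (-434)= 434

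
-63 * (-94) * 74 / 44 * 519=56860083 / 11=5169098.45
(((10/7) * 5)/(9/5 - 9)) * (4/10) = -25/63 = -0.40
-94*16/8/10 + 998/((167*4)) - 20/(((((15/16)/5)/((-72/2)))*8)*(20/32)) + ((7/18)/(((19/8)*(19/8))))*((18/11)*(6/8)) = 4978841009/6631570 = 750.78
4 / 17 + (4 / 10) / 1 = 54 / 85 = 0.64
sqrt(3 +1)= 2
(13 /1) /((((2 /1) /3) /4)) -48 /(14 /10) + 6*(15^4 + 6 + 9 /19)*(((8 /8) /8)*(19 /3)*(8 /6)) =2244968 /7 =320709.71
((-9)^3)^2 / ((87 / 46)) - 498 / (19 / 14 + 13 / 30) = 765225423 / 2726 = 280713.65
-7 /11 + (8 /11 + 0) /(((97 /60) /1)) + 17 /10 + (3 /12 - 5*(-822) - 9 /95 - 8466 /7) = 1647439229 /567644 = 2902.24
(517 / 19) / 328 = 517 / 6232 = 0.08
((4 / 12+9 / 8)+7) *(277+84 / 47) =2659909 / 1128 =2358.08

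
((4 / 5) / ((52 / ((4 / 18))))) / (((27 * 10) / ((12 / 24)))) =0.00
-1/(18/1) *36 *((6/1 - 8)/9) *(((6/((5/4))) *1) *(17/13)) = 544/195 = 2.79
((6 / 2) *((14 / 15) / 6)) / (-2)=-7 / 30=-0.23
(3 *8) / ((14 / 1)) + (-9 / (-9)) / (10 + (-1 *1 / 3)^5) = 4407 / 2429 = 1.81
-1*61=-61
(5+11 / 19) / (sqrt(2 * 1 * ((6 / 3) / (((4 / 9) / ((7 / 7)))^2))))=212 / 171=1.24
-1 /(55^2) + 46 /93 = 139057 /281325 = 0.49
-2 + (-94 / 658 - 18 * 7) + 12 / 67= -60015 / 469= -127.96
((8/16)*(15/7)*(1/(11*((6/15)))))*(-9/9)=-75/308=-0.24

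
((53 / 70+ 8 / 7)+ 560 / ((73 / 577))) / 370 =3232587 / 270100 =11.97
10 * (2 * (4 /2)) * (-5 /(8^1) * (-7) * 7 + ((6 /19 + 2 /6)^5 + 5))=860184939505 /601692057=1429.61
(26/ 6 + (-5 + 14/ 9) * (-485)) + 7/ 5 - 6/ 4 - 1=150641/ 90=1673.79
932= 932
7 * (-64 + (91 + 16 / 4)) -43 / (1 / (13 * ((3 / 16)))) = 1795 / 16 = 112.19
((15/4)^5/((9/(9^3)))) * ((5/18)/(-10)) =-6834375/4096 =-1668.55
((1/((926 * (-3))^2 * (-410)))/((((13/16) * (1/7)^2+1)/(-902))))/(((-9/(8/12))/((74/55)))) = -29008/1037926464975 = -0.00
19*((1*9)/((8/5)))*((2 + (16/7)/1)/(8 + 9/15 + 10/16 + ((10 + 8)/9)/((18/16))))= 1154250/27727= 41.63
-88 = -88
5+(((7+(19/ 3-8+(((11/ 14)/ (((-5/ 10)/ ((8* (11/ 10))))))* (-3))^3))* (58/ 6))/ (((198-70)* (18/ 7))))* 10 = 16650799531/ 793800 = 20976.06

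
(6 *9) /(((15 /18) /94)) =30456 /5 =6091.20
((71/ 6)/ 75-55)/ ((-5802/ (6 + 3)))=24679/ 290100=0.09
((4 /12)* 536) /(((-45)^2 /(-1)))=-536 /6075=-0.09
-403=-403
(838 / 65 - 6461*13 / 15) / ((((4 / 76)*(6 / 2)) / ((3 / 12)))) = -8845.51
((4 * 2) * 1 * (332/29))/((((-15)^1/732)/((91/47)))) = -58973824/6815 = -8653.53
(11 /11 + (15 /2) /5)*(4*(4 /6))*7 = 140 /3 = 46.67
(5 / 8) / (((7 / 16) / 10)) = 100 / 7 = 14.29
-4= -4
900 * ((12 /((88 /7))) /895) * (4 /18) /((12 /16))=0.28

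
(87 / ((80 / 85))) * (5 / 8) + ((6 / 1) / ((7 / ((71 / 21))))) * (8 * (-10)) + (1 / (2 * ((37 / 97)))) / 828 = -8361445727 / 48037248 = -174.06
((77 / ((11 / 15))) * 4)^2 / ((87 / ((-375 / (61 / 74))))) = -1631700000 / 1769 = -922385.53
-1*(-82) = 82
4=4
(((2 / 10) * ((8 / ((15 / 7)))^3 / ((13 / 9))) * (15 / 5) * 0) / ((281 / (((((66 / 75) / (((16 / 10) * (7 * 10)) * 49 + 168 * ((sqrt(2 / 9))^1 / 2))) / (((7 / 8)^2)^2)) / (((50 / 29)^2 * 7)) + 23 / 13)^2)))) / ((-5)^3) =0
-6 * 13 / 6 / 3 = -13 / 3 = -4.33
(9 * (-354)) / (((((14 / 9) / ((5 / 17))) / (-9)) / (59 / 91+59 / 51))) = 1801730790 / 184093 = 9787.07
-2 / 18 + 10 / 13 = 0.66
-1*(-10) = 10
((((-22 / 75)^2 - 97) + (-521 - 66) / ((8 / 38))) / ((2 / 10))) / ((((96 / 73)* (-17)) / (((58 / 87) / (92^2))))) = 206038339 / 4053888000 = 0.05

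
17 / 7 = 2.43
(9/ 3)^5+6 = 249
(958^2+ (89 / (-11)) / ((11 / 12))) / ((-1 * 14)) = -55524188 / 847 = -65553.94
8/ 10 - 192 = -191.20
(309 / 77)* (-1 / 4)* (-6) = 927 / 154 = 6.02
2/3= 0.67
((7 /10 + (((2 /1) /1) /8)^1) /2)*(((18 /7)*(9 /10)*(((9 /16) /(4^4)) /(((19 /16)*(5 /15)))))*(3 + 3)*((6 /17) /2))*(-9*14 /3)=-59049 /217600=-0.27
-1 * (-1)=1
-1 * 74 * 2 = -148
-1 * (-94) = 94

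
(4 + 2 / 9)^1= 38 / 9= 4.22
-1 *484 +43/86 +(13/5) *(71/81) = -389789/810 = -481.22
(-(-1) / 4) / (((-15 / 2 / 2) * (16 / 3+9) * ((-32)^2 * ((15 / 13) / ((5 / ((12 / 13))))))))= -169 / 7925760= -0.00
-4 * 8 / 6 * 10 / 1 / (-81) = 160 / 243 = 0.66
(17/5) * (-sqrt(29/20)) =-17 * sqrt(145)/50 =-4.09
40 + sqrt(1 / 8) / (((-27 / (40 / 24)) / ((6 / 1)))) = 40 - 5* sqrt(2) / 54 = 39.87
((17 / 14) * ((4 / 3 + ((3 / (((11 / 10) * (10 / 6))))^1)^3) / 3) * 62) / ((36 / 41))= 17609705 / 107811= 163.34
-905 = -905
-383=-383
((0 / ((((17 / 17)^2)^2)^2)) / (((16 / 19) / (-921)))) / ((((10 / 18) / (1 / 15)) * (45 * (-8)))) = 0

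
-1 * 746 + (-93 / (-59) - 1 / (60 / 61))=-2638859 / 3540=-745.44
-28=-28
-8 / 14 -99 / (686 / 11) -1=-2167 / 686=-3.16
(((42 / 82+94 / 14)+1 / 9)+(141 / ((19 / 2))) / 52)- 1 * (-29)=46731043 / 1276002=36.62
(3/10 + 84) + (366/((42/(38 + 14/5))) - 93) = 346.84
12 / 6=2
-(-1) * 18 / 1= 18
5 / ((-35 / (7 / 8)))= -1 / 8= -0.12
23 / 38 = 0.61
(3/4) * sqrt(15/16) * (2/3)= sqrt(15)/8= 0.48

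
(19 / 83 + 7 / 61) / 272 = 435 / 344284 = 0.00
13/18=0.72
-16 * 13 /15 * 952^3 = -179462692864 /15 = -11964179524.27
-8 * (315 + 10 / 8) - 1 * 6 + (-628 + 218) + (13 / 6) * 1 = -17663 / 6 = -2943.83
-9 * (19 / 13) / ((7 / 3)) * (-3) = 1539 / 91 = 16.91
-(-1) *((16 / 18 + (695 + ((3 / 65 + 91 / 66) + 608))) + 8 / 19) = 319291351 / 244530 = 1305.73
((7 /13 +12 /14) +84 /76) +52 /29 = 215304 /50141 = 4.29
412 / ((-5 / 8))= -3296 / 5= -659.20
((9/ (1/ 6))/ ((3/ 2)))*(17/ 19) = 32.21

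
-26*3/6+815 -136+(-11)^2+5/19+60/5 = 15186/19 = 799.26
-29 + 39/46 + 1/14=-4521/161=-28.08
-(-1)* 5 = 5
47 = 47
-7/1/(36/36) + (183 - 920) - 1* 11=-755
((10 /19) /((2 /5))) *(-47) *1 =-1175 /19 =-61.84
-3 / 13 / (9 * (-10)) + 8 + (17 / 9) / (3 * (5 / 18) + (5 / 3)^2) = 665 / 78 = 8.53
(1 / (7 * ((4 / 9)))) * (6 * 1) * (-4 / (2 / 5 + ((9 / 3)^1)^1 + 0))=-270 / 119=-2.27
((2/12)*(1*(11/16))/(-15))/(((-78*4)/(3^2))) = 11/49920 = 0.00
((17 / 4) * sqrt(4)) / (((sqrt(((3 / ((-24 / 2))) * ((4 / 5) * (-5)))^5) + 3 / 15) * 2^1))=3.54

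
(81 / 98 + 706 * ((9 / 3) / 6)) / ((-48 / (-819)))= 1352325 / 224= 6037.17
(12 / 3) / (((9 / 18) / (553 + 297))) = 6800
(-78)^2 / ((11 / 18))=109512 / 11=9955.64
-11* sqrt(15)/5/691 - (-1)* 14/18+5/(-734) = 5093/6606 - 11* sqrt(15)/3455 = 0.76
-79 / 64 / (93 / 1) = -79 / 5952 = -0.01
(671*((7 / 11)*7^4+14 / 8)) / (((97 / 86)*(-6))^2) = 22411.35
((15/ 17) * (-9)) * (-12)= 1620/ 17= 95.29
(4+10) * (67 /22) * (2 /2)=42.64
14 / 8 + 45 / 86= 391 / 172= 2.27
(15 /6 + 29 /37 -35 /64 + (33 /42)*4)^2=9499036369 /274763776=34.57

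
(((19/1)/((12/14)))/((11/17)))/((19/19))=2261/66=34.26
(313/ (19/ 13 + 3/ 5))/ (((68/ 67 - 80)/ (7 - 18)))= 223795/ 10584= 21.14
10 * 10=100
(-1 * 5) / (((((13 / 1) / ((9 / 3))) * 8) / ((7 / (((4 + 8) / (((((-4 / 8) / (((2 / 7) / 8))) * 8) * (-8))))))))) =-980 / 13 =-75.38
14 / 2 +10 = 17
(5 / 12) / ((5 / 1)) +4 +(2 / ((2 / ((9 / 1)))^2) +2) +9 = 667 / 12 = 55.58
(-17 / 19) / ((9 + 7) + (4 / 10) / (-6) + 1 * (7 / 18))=-1530 / 27911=-0.05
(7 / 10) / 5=7 / 50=0.14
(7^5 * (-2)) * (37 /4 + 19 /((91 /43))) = -15930635 /26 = -612716.73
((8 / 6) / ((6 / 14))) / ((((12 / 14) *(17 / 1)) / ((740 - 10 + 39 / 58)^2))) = 88003002409 / 772038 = 113987.92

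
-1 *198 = -198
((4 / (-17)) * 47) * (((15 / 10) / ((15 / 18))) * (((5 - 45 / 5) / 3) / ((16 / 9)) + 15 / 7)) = -16497 / 595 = -27.73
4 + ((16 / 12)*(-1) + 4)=20 / 3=6.67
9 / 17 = 0.53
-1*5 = -5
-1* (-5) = 5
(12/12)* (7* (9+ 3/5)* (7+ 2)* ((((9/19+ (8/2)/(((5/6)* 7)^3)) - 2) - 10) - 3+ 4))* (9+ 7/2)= -1848654144/23275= -79426.60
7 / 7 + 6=7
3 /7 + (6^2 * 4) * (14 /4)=3531 /7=504.43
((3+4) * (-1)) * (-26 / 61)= 182 / 61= 2.98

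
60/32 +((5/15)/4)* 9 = 21/8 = 2.62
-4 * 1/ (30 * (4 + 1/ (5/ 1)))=-2/ 63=-0.03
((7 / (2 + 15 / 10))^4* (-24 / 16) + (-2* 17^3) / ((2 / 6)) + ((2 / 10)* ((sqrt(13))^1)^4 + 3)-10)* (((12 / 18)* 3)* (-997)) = 293867744 / 5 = 58773548.80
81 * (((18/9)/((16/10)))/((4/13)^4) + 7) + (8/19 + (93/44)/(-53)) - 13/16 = 134556432121/11342848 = 11862.67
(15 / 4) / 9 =5 / 12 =0.42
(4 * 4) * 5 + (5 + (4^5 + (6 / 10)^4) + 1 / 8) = 5546273 / 5000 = 1109.25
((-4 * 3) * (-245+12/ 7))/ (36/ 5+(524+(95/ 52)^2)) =92098240/ 16862881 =5.46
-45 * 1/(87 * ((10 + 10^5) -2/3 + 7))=-45/8701421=-0.00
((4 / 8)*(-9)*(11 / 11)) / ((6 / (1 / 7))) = -3 / 28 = -0.11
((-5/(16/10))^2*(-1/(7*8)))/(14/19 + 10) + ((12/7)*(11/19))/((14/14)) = 13561511/13891584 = 0.98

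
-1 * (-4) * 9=36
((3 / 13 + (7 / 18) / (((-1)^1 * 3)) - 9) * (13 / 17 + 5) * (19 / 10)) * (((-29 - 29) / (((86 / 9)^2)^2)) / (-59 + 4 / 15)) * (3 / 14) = -52695062973 / 21300607152032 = -0.00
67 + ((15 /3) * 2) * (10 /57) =3919 /57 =68.75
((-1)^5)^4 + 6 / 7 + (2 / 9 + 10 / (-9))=61 / 63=0.97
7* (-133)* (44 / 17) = -2409.65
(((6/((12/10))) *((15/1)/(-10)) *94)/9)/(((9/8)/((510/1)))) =-319600/9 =-35511.11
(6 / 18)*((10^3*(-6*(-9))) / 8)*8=18000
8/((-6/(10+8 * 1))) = -24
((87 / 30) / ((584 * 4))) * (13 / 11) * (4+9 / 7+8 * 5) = 119509 / 1798720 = 0.07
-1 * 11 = -11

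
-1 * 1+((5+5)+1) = 10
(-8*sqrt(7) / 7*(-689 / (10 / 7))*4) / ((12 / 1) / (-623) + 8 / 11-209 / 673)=50843448656*sqrt(7) / 9165595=14676.53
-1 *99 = -99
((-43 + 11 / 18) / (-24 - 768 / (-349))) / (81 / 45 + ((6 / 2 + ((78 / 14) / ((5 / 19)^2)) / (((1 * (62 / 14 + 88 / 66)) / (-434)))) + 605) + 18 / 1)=-805518175 / 2250231352272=-0.00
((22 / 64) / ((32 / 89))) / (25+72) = 979 / 99328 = 0.01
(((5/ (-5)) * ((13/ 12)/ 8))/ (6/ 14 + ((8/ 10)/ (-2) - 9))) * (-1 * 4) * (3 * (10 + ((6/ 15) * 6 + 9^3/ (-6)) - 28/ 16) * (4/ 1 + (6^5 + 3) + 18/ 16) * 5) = 62816954655/ 80384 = 781460.92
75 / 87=25 / 29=0.86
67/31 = 2.16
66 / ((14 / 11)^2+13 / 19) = 151734 / 5297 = 28.65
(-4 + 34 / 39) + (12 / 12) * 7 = 151 / 39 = 3.87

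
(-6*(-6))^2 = 1296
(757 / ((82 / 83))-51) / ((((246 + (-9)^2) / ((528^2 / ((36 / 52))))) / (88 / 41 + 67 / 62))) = 48433072385984 / 17040297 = 2842266.92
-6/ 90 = -1/ 15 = -0.07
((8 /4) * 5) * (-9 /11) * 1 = -90 /11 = -8.18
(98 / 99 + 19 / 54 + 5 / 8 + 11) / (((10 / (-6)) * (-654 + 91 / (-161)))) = 708607 / 59617800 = 0.01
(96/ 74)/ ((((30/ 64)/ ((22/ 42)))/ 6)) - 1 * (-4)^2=-9456/ 1295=-7.30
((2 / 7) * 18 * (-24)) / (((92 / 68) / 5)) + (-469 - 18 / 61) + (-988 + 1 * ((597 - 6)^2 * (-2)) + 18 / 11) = -75672885929 / 108031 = -700473.81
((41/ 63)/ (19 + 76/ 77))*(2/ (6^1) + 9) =12628/ 41553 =0.30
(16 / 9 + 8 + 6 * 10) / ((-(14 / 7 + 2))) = -157 / 9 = -17.44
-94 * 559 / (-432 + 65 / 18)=945828 / 7711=122.66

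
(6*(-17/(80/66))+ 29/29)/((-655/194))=161311/6550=24.63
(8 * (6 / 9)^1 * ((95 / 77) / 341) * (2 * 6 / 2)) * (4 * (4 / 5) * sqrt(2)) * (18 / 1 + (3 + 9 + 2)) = 311296 * sqrt(2) / 26257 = 16.77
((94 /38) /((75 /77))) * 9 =10857 /475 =22.86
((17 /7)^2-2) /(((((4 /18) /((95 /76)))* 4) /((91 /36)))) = 12415 /896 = 13.86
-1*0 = 0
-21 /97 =-0.22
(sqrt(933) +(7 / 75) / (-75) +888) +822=sqrt(933) +9618743 / 5625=1740.54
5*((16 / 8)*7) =70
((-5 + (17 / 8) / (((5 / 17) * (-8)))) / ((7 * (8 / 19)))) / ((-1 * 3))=35891 / 53760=0.67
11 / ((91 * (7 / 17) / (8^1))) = 1496 / 637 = 2.35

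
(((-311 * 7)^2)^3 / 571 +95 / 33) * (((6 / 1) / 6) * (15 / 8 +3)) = 22833783069953193180583 / 25124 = 908843459240295859.76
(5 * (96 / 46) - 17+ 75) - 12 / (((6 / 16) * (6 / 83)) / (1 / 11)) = 21398 / 759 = 28.19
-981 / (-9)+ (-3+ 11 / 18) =1919 / 18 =106.61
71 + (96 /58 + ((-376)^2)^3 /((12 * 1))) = 20486373018245297 /87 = 235475551933853.99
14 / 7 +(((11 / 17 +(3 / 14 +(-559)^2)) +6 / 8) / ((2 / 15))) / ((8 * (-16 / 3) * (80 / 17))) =-1338446131 / 114688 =-11670.32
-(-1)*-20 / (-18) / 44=5 / 198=0.03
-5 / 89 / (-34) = 5 / 3026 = 0.00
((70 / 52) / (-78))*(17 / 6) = -595 / 12168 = -0.05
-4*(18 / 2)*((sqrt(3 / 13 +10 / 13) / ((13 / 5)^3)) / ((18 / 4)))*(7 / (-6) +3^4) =-239500 / 6591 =-36.34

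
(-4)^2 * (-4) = -64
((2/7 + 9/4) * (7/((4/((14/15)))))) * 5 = 497/24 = 20.71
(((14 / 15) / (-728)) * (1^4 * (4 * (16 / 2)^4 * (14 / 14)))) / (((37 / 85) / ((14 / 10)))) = -67.56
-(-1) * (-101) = -101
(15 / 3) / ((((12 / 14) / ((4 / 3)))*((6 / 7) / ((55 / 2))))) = 13475 / 54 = 249.54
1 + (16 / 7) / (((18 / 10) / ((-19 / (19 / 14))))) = -151 / 9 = -16.78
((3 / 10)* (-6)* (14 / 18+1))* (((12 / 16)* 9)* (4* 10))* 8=-6912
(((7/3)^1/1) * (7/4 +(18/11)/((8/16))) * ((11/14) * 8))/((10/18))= 663/5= 132.60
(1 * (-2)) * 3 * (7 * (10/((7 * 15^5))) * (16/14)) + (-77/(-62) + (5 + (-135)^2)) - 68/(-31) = 400611367391/21971250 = 18233.44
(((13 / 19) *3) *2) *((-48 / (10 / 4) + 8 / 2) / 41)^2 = 23712 / 42025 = 0.56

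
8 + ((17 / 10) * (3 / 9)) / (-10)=2383 / 300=7.94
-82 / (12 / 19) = -129.83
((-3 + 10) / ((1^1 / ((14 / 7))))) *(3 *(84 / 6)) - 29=559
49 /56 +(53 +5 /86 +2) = 19241 /344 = 55.93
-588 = -588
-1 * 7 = -7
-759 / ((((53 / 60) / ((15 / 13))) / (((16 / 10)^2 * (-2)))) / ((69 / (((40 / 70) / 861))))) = 363617299584 / 689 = 527746443.52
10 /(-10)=-1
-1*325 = -325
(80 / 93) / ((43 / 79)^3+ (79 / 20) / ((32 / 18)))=0.36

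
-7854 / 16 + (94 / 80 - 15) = -5047 / 10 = -504.70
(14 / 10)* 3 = 21 / 5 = 4.20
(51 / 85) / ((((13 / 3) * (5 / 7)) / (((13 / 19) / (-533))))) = -63 / 253175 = -0.00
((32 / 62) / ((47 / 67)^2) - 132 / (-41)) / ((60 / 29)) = 86884087 / 42114585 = 2.06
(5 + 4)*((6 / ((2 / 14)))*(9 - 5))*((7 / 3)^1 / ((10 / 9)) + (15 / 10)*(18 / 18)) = 27216 / 5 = 5443.20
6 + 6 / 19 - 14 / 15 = 5.38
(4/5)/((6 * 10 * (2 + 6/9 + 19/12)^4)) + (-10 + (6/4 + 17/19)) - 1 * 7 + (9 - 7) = -3000482197/238034850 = -12.61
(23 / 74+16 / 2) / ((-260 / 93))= -11439 / 3848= -2.97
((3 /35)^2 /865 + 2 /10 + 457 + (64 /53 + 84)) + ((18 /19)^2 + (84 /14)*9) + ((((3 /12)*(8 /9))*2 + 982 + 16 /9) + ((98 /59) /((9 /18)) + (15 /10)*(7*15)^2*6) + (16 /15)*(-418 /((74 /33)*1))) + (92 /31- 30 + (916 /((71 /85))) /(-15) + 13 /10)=176238273245548058710943 /1753402215778431750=100512.18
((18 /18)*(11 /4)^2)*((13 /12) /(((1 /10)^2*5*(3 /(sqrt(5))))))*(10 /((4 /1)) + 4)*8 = 102245*sqrt(5) /36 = 6350.74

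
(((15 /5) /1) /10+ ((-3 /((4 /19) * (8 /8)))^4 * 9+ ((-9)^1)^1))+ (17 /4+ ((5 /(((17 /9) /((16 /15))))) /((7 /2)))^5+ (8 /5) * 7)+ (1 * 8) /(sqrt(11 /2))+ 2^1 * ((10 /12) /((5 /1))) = 8 * sqrt(22) /11+ 6801531017171092301 /18327196108032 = 371120.25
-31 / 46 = -0.67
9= 9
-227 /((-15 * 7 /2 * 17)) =454 /1785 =0.25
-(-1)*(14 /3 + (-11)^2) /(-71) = -377 /213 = -1.77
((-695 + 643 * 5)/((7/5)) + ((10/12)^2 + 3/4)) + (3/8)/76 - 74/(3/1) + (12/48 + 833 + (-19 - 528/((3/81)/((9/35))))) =-1074.80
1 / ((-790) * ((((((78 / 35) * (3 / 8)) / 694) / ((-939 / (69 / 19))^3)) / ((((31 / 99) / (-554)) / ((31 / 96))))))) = -32696502878449088 / 1027993029921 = -31806.15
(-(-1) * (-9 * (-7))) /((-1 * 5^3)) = -63 /125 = -0.50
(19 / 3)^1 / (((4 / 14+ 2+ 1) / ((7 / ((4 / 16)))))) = 3724 / 69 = 53.97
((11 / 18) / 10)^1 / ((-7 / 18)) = -11 / 70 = -0.16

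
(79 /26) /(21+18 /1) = 79 /1014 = 0.08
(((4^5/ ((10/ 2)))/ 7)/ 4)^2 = 65536/ 1225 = 53.50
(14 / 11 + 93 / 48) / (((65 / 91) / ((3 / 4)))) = 2373 / 704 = 3.37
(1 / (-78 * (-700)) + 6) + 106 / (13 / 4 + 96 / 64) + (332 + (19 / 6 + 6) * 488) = 1671475873 / 345800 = 4833.65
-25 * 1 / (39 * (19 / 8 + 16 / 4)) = -0.10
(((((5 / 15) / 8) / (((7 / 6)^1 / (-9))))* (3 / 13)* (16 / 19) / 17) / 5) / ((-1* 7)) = 0.00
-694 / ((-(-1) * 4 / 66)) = -11451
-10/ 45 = -2/ 9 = -0.22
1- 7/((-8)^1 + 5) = 10/3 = 3.33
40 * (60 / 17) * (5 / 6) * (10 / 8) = 147.06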